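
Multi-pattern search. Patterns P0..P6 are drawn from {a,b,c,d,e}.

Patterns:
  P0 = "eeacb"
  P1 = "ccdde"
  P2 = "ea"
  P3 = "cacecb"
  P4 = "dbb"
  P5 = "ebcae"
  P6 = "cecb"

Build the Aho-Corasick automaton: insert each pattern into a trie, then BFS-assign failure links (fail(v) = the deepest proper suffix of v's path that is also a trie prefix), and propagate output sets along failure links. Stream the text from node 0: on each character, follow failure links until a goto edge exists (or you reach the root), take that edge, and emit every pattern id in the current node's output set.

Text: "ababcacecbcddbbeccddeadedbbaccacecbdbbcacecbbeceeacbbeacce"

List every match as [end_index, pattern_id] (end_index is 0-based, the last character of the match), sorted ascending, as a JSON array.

Construct AC machine:
Trie (insert patterns):
  n0 'ε': c→6 d→17 e→1
  n1 'e': a→11 b→20 e→2
  n2 'ee': a→3
  n3 'eea': c→4
  n4 'eeac': b→5
  n5 'eeacb': ·  [P0 ends]
  n6 'c': a→12 c→7 e→24
  n7 'cc': d→8
  n8 'ccd': d→9
  n9 'ccdd': e→10
  n10 'ccdde': ·  [P1 ends]
  n11 'ea': ·  [P2 ends]
  n12 'ca': c→13
  n13 'cac': e→14
  n14 'cace': c→15
  n15 'cacec': b→16
  n16 'cacecb': ·  [P3 ends]
  n17 'd': b→18
  n18 'db': b→19
  n19 'dbb': ·  [P4 ends]
  n20 'eb': c→21
  n21 'ebc': a→22
  n22 'ebca': e→23
  n23 'ebcae': ·  [P5 ends]
  n24 'ce': c→25
  n25 'cec': b→26
  n26 'cecb': ·  [P6 ends]

Failure links (BFS by depth):
  n1('e'): parent n0 fail=0; on 'e' 0 → fail=0;  out ∅∪∅=∅
  n6('c'): parent n0 fail=0; on 'c' 0 → fail=0;  out ∅∪∅=∅
  n17('d'): parent n0 fail=0; on 'd' 0 → fail=0;  out ∅∪∅=∅
  n2('ee'): parent n1 fail=0; on 'e' 0 → fail=1;  out ∅∪∅=∅
  n7('cc'): parent n6 fail=0; on 'c' 0 → fail=6;  out ∅∪∅=∅
  n11('ea'): parent n1 fail=0; on 'a' 0 → fail=0;  out {2}∪∅={2}
  n12('ca'): parent n6 fail=0; on 'a' 0 → fail=0;  out ∅∪∅=∅
  n18('db'): parent n17 fail=0; on 'b' 0 → fail=0;  out ∅∪∅=∅
  n20('eb'): parent n1 fail=0; on 'b' 0 → fail=0;  out ∅∪∅=∅
  n24('ce'): parent n6 fail=0; on 'e' 0 → fail=1;  out ∅∪∅=∅
  n3('eea'): parent n2 fail=1; on 'a' 1 → fail=11;  out ∅∪{2}={2}
  n8('ccd'): parent n7 fail=6; on 'd' 6→0 → fail=17;  out ∅∪∅=∅
  n13('cac'): parent n12 fail=0; on 'c' 0 → fail=6;  out ∅∪∅=∅
  n19('dbb'): parent n18 fail=0; on 'b' 0 → fail=0;  out {4}∪∅={4}
  n21('ebc'): parent n20 fail=0; on 'c' 0 → fail=6;  out ∅∪∅=∅
  n25('cec'): parent n24 fail=1; on 'c' 1→0 → fail=6;  out ∅∪∅=∅
  n4('eeac'): parent n3 fail=11; on 'c' 11→0 → fail=6;  out ∅∪∅=∅
  n9('ccdd'): parent n8 fail=17; on 'd' 17→0 → fail=17;  out ∅∪∅=∅
  n14('cace'): parent n13 fail=6; on 'e' 6 → fail=24;  out ∅∪∅=∅
  n22('ebca'): parent n21 fail=6; on 'a' 6 → fail=12;  out ∅∪∅=∅
  n26('cecb'): parent n25 fail=6; on 'b' 6→0 → fail=0;  out {6}∪∅={6}
  n5('eeacb'): parent n4 fail=6; on 'b' 6→0 → fail=0;  out {0}∪∅={0}
  n10('ccdde'): parent n9 fail=17; on 'e' 17→0 → fail=1;  out {1}∪∅={1}
  n15('cacec'): parent n14 fail=24; on 'c' 24 → fail=25;  out ∅∪∅=∅
  n23('ebcae'): parent n22 fail=12; on 'e' 12→0 → fail=1;  out {5}∪∅={5}
  n16('cacecb'): parent n15 fail=25; on 'b' 25 → fail=26;  out {3}∪{6}={3,6}

Scan:
[0] read 'a'  n0⇒n0
[1] read 'b'  n0⇒n0
[2] read 'a'  n0⇒n0
[3] read 'b'  n0⇒n0
[4] read 'c'  n0⇒n6
[5] read 'a'  n6⇒n12
[6] read 'c'  n12⇒n13
[7] read 'e'  n13⇒n14
[8] read 'c'  n14⇒n15
[9] read 'b'  n15⇒n16  emit P3@[4:9],P6@[6:9]
[10] read 'c'  n16⇒n6 (via fail)
[11] read 'd'  n6⇒n17 (via fail)
[12] read 'd'  n17⇒n17 (via fail)
[13] read 'b'  n17⇒n18
[14] read 'b'  n18⇒n19  emit P4@[12:14]
[15] read 'e'  n19⇒n1 (via fail)
[16] read 'c'  n1⇒n6 (via fail)
[17] read 'c'  n6⇒n7
[18] read 'd'  n7⇒n8
[19] read 'd'  n8⇒n9
[20] read 'e'  n9⇒n10  emit P1@[16:20]
[21] read 'a'  n10⇒n11 (via fail)  emit P2@[20:21]
[22] read 'd'  n11⇒n17 (via fail)
[23] read 'e'  n17⇒n1 (via fail)
[24] read 'd'  n1⇒n17 (via fail)
[25] read 'b'  n17⇒n18
[26] read 'b'  n18⇒n19  emit P4@[24:26]
[27] read 'a'  n19⇒n0 (via fail)
[28] read 'c'  n0⇒n6
[29] read 'c'  n6⇒n7
[30] read 'a'  n7⇒n12 (via fail)
[31] read 'c'  n12⇒n13
[32] read 'e'  n13⇒n14
[33] read 'c'  n14⇒n15
[34] read 'b'  n15⇒n16  emit P3@[29:34],P6@[31:34]
[35] read 'd'  n16⇒n17 (via fail)
[36] read 'b'  n17⇒n18
[37] read 'b'  n18⇒n19  emit P4@[35:37]
[38] read 'c'  n19⇒n6 (via fail)
[39] read 'a'  n6⇒n12
[40] read 'c'  n12⇒n13
[41] read 'e'  n13⇒n14
[42] read 'c'  n14⇒n15
[43] read 'b'  n15⇒n16  emit P3@[38:43],P6@[40:43]
[44] read 'b'  n16⇒n0 (via fail)
[45] read 'e'  n0⇒n1
[46] read 'c'  n1⇒n6 (via fail)
[47] read 'e'  n6⇒n24
[48] read 'e'  n24⇒n2 (via fail)
[49] read 'a'  n2⇒n3  emit P2@[48:49]
[50] read 'c'  n3⇒n4
[51] read 'b'  n4⇒n5  emit P0@[47:51]
[52] read 'b'  n5⇒n0 (via fail)
[53] read 'e'  n0⇒n1
[54] read 'a'  n1⇒n11  emit P2@[53:54]
[55] read 'c'  n11⇒n6 (via fail)
[56] read 'c'  n6⇒n7
[57] read 'e'  n7⇒n24 (via fail)

Result: [[9,3],[9,6],[14,4],[20,1],[21,2],[26,4],[34,3],[34,6],[37,4],[43,3],[43,6],[49,2],[51,0],[54,2]]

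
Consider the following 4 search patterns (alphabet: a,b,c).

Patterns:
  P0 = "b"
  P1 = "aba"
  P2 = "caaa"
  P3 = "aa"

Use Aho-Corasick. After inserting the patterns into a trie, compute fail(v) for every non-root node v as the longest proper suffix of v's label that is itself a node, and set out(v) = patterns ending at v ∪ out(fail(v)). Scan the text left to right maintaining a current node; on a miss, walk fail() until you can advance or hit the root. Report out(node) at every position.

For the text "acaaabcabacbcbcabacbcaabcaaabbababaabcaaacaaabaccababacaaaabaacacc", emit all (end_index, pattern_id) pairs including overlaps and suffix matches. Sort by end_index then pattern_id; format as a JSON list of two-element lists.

Construct AC machine:
Trie (insert patterns):
  n0 'ε': a→2 b→1 c→5
  n1 'b': ·  ←P0
  n2 'a': a→9 b→3
  n3 'ab': a→4
  n4 'aba': ·  ←P1
  n5 'c': a→6
  n6 'ca': a→7
  n7 'caa': a→8
  n8 'caaa': ·  ←P2
  n9 'aa': ·  ←P3

BFS fail/out derivation:
  n1('b'): parent n0 fail=0; on 'b' 0 → fail=0;  out {0}∪∅={0}
  n2('a'): parent n0 fail=0; on 'a' 0 → fail=0;  out ∅∪∅=∅
  n5('c'): parent n0 fail=0; on 'c' 0 → fail=0;  out ∅∪∅=∅
  n3('ab'): parent n2 fail=0; on 'b' 0 → fail=1;  out ∅∪{0}={0}
  n6('ca'): parent n5 fail=0; on 'a' 0 → fail=2;  out ∅∪∅=∅
  n9('aa'): parent n2 fail=0; on 'a' 0 → fail=2;  out {3}∪∅={3}
  n4('aba'): parent n3 fail=1; on 'a' 1→0 → fail=2;  out {1}∪∅={1}
  n7('caa'): parent n6 fail=2; on 'a' 2 → fail=9;  out ∅∪{3}={3}
  n8('caaa'): parent n7 fail=9; on 'a' 9→2 → fail=9;  out {2}∪{3}={2,3}

Run:
i=0 'a': node 0→2
i=1 'c': node 2→5 ·f
i=2 'a': node 5→6
i=3 'a': node 6→7  ** P3@[2:3]
i=4 'a': node 7→8  ** P2@[1:4],P3@[3:4]
i=5 'b': node 8→3 ·f  ** P0@[5:5]
i=6 'c': node 3→5 ·f
i=7 'a': node 5→6
i=8 'b': node 6→3 ·f  ** P0@[8:8]
i=9 'a': node 3→4  ** P1@[7:9]
i=10 'c': node 4→5 ·f
i=11 'b': node 5→1 ·f  ** P0@[11:11]
i=12 'c': node 1→5 ·f
i=13 'b': node 5→1 ·f  ** P0@[13:13]
i=14 'c': node 1→5 ·f
i=15 'a': node 5→6
i=16 'b': node 6→3 ·f  ** P0@[16:16]
i=17 'a': node 3→4  ** P1@[15:17]
i=18 'c': node 4→5 ·f
i=19 'b': node 5→1 ·f  ** P0@[19:19]
i=20 'c': node 1→5 ·f
i=21 'a': node 5→6
i=22 'a': node 6→7  ** P3@[21:22]
i=23 'b': node 7→3 ·f  ** P0@[23:23]
i=24 'c': node 3→5 ·f
i=25 'a': node 5→6
i=26 'a': node 6→7  ** P3@[25:26]
i=27 'a': node 7→8  ** P2@[24:27],P3@[26:27]
i=28 'b': node 8→3 ·f  ** P0@[28:28]
i=29 'b': node 3→1 ·f  ** P0@[29:29]
i=30 'a': node 1→2 ·f
i=31 'b': node 2→3  ** P0@[31:31]
i=32 'a': node 3→4  ** P1@[30:32]
i=33 'b': node 4→3 ·f  ** P0@[33:33]
i=34 'a': node 3→4  ** P1@[32:34]
i=35 'a': node 4→9 ·f  ** P3@[34:35]
i=36 'b': node 9→3 ·f  ** P0@[36:36]
i=37 'c': node 3→5 ·f
i=38 'a': node 5→6
i=39 'a': node 6→7  ** P3@[38:39]
i=40 'a': node 7→8  ** P2@[37:40],P3@[39:40]
i=41 'c': node 8→5 ·f
i=42 'a': node 5→6
i=43 'a': node 6→7  ** P3@[42:43]
i=44 'a': node 7→8  ** P2@[41:44],P3@[43:44]
i=45 'b': node 8→3 ·f  ** P0@[45:45]
i=46 'a': node 3→4  ** P1@[44:46]
i=47 'c': node 4→5 ·f
i=48 'c': node 5→5 ·f
i=49 'a': node 5→6
i=50 'b': node 6→3 ·f  ** P0@[50:50]
i=51 'a': node 3→4  ** P1@[49:51]
i=52 'b': node 4→3 ·f  ** P0@[52:52]
i=53 'a': node 3→4  ** P1@[51:53]
i=54 'c': node 4→5 ·f
i=55 'a': node 5→6
i=56 'a': node 6→7  ** P3@[55:56]
i=57 'a': node 7→8  ** P2@[54:57],P3@[56:57]
i=58 'a': node 8→9 ·f  ** P3@[57:58]
i=59 'b': node 9→3 ·f  ** P0@[59:59]
i=60 'a': node 3→4  ** P1@[58:60]
i=61 'a': node 4→9 ·f  ** P3@[60:61]
i=62 'c': node 9→5 ·f
i=63 'a': node 5→6
i=64 'c': node 6→5 ·f
i=65 'c': node 5→5 ·f

Matches: [[3,3],[4,2],[4,3],[5,0],[8,0],[9,1],[11,0],[13,0],[16,0],[17,1],[19,0],[22,3],[23,0],[26,3],[27,2],[27,3],[28,0],[29,0],[31,0],[32,1],[33,0],[34,1],[35,3],[36,0],[39,3],[40,2],[40,3],[43,3],[44,2],[44,3],[45,0],[46,1],[50,0],[51,1],[52,0],[53,1],[56,3],[57,2],[57,3],[58,3],[59,0],[60,1],[61,3]]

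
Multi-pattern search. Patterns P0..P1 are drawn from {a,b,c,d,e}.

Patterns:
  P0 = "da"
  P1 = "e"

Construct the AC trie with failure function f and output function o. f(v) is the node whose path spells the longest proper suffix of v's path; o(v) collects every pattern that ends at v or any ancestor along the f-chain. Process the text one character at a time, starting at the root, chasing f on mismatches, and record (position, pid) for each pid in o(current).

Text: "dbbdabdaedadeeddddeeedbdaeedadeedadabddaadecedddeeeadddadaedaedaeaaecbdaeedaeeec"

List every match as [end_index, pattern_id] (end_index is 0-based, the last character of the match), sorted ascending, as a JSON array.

Construct AC machine:
Trie (insert patterns):
  n0 'ε': d→1 e→3
  n1 'd': a→2
  n2 'da': ·  ←P0
  n3 'e': ·  ←P1

Failure links (BFS by depth):
  fail(1) 'd': from fail(0)=0 chase 'd': 0 ⇒ 0;  out=∅∪out(0)=∅
  fail(3) 'e': from fail(0)=0 chase 'e': 0 ⇒ 0;  out={1}∪out(0)={1}
  fail(2) 'da': from fail(1)=0 chase 'a': 0 ⇒ 0;  out={0}∪out(0)={0}

Scan:
i=0 'd': node 0→1
i=1 'b': node 1→0 ·f
i=2 'b': node 0→0
i=3 'd': node 0→1
i=4 'a': node 1→2  ** P0@[3:4]
i=5 'b': node 2→0 ·f
i=6 'd': node 0→1
i=7 'a': node 1→2  ** P0@[6:7]
i=8 'e': node 2→3 ·f  ** P1@[8:8]
i=9 'd': node 3→1 ·f
i=10 'a': node 1→2  ** P0@[9:10]
i=11 'd': node 2→1 ·f
i=12 'e': node 1→3 ·f  ** P1@[12:12]
i=13 'e': node 3→3 ·f  ** P1@[13:13]
i=14 'd': node 3→1 ·f
i=15 'd': node 1→1 ·f
i=16 'd': node 1→1 ·f
i=17 'd': node 1→1 ·f
i=18 'e': node 1→3 ·f  ** P1@[18:18]
i=19 'e': node 3→3 ·f  ** P1@[19:19]
i=20 'e': node 3→3 ·f  ** P1@[20:20]
i=21 'd': node 3→1 ·f
i=22 'b': node 1→0 ·f
i=23 'd': node 0→1
i=24 'a': node 1→2  ** P0@[23:24]
i=25 'e': node 2→3 ·f  ** P1@[25:25]
i=26 'e': node 3→3 ·f  ** P1@[26:26]
i=27 'd': node 3→1 ·f
i=28 'a': node 1→2  ** P0@[27:28]
i=29 'd': node 2→1 ·f
i=30 'e': node 1→3 ·f  ** P1@[30:30]
i=31 'e': node 3→3 ·f  ** P1@[31:31]
i=32 'd': node 3→1 ·f
i=33 'a': node 1→2  ** P0@[32:33]
i=34 'd': node 2→1 ·f
i=35 'a': node 1→2  ** P0@[34:35]
i=36 'b': node 2→0 ·f
i=37 'd': node 0→1
i=38 'd': node 1→1 ·f
i=39 'a': node 1→2  ** P0@[38:39]
i=40 'a': node 2→0 ·f
i=41 'd': node 0→1
i=42 'e': node 1→3 ·f  ** P1@[42:42]
i=43 'c': node 3→0 ·f
i=44 'e': node 0→3  ** P1@[44:44]
i=45 'd': node 3→1 ·f
i=46 'd': node 1→1 ·f
i=47 'd': node 1→1 ·f
i=48 'e': node 1→3 ·f  ** P1@[48:48]
i=49 'e': node 3→3 ·f  ** P1@[49:49]
i=50 'e': node 3→3 ·f  ** P1@[50:50]
i=51 'a': node 3→0 ·f
i=52 'd': node 0→1
i=53 'd': node 1→1 ·f
i=54 'd': node 1→1 ·f
i=55 'a': node 1→2  ** P0@[54:55]
i=56 'd': node 2→1 ·f
i=57 'a': node 1→2  ** P0@[56:57]
i=58 'e': node 2→3 ·f  ** P1@[58:58]
i=59 'd': node 3→1 ·f
i=60 'a': node 1→2  ** P0@[59:60]
i=61 'e': node 2→3 ·f  ** P1@[61:61]
i=62 'd': node 3→1 ·f
i=63 'a': node 1→2  ** P0@[62:63]
i=64 'e': node 2→3 ·f  ** P1@[64:64]
i=65 'a': node 3→0 ·f
i=66 'a': node 0→0
i=67 'e': node 0→3  ** P1@[67:67]
i=68 'c': node 3→0 ·f
i=69 'b': node 0→0
i=70 'd': node 0→1
i=71 'a': node 1→2  ** P0@[70:71]
i=72 'e': node 2→3 ·f  ** P1@[72:72]
i=73 'e': node 3→3 ·f  ** P1@[73:73]
i=74 'd': node 3→1 ·f
i=75 'a': node 1→2  ** P0@[74:75]
i=76 'e': node 2→3 ·f  ** P1@[76:76]
i=77 'e': node 3→3 ·f  ** P1@[77:77]
i=78 'e': node 3→3 ·f  ** P1@[78:78]
i=79 'c': node 3→0 ·f

All matches (sorted): [[4,0],[7,0],[8,1],[10,0],[12,1],[13,1],[18,1],[19,1],[20,1],[24,0],[25,1],[26,1],[28,0],[30,1],[31,1],[33,0],[35,0],[39,0],[42,1],[44,1],[48,1],[49,1],[50,1],[55,0],[57,0],[58,1],[60,0],[61,1],[63,0],[64,1],[67,1],[71,0],[72,1],[73,1],[75,0],[76,1],[77,1],[78,1]]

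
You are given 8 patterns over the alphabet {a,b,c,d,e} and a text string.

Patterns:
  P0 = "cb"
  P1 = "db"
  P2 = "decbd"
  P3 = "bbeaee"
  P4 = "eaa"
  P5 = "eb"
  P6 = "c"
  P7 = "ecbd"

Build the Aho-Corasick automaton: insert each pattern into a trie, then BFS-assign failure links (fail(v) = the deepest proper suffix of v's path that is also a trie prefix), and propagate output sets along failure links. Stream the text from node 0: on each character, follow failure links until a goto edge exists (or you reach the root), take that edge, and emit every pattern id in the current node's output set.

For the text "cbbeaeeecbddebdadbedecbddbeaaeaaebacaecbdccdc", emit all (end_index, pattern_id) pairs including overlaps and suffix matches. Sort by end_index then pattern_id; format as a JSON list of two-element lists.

Construct AC machine:
Trie (insert patterns):
  n0 'ε': b→9 c→1 d→3 e→15
  n1 'c': b→2  ←P6
  n2 'cb': ·  ←P0
  n3 'd': b→4 e→5
  n4 'db': ·  ←P1
  n5 'de': c→6
  n6 'dec': b→7
  n7 'decb': d→8
  n8 'decbd': ·  ←P2
  n9 'b': b→10
  n10 'bb': e→11
  n11 'bbe': a→12
  n12 'bbea': e→13
  n13 'bbeae': e→14
  n14 'bbeaee': ·  ←P3
  n15 'e': a→16 b→18 c→19
  n16 'ea': a→17
  n17 'eaa': ·  ←P4
  n18 'eb': ·  ←P5
  n19 'ec': b→20
  n20 'ecb': d→21
  n21 'ecbd': ·  ←P7

Failure links (BFS by depth):
  n1('c'): parent n0 fail=0; on 'c' 0 → fail=0;  out {6}∪∅={6}
  n3('d'): parent n0 fail=0; on 'd' 0 → fail=0;  out ∅∪∅=∅
  n9('b'): parent n0 fail=0; on 'b' 0 → fail=0;  out ∅∪∅=∅
  n15('e'): parent n0 fail=0; on 'e' 0 → fail=0;  out ∅∪∅=∅
  n2('cb'): parent n1 fail=0; on 'b' 0 → fail=9;  out {0}∪∅={0}
  n4('db'): parent n3 fail=0; on 'b' 0 → fail=9;  out {1}∪∅={1}
  n5('de'): parent n3 fail=0; on 'e' 0 → fail=15;  out ∅∪∅=∅
  n10('bb'): parent n9 fail=0; on 'b' 0 → fail=9;  out ∅∪∅=∅
  n16('ea'): parent n15 fail=0; on 'a' 0 → fail=0;  out ∅∪∅=∅
  n18('eb'): parent n15 fail=0; on 'b' 0 → fail=9;  out {5}∪∅={5}
  n19('ec'): parent n15 fail=0; on 'c' 0 → fail=1;  out ∅∪{6}={6}
  n6('dec'): parent n5 fail=15; on 'c' 15 → fail=19;  out ∅∪{6}={6}
  n11('bbe'): parent n10 fail=9; on 'e' 9→0 → fail=15;  out ∅∪∅=∅
  n17('eaa'): parent n16 fail=0; on 'a' 0 → fail=0;  out {4}∪∅={4}
  n20('ecb'): parent n19 fail=1; on 'b' 1 → fail=2;  out ∅∪{0}={0}
  n7('decb'): parent n6 fail=19; on 'b' 19 → fail=20;  out ∅∪{0}={0}
  n12('bbea'): parent n11 fail=15; on 'a' 15 → fail=16;  out ∅∪∅=∅
  n21('ecbd'): parent n20 fail=2; on 'd' 2→9→0 → fail=3;  out {7}∪∅={7}
  n8('decbd'): parent n7 fail=20; on 'd' 20 → fail=21;  out {2}∪{7}={2,7}
  n13('bbeae'): parent n12 fail=16; on 'e' 16→0 → fail=15;  out ∅∪∅=∅
  n14('bbeaee'): parent n13 fail=15; on 'e' 15→0 → fail=15;  out {3}∪∅={3}

Text stream:
pos 0 'c': at 1  → match P6@[0:0]
pos 1 'b': at 2  → match P0@[0:1]
pos 2 'b': at 10 ·f
pos 3 'e': at 11
pos 4 'a': at 12
pos 5 'e': at 13
pos 6 'e': at 14  → match P3@[1:6]
pos 7 'e': at 15 ·f
pos 8 'c': at 19  → match P6@[8:8]
pos 9 'b': at 20  → match P0@[8:9]
pos 10 'd': at 21  → match P7@[7:10]
pos 11 'd': at 3 ·f
pos 12 'e': at 5
pos 13 'b': at 18 ·f  → match P5@[12:13]
pos 14 'd': at 3 ·f
pos 15 'a': at 0 ·f
pos 16 'd': at 3
pos 17 'b': at 4  → match P1@[16:17]
pos 18 'e': at 15 ·f
pos 19 'd': at 3 ·f
pos 20 'e': at 5
pos 21 'c': at 6  → match P6@[21:21]
pos 22 'b': at 7  → match P0@[21:22]
pos 23 'd': at 8  → match P2@[19:23],P7@[20:23]
pos 24 'd': at 3 ·f
pos 25 'b': at 4  → match P1@[24:25]
pos 26 'e': at 15 ·f
pos 27 'a': at 16
pos 28 'a': at 17  → match P4@[26:28]
pos 29 'e': at 15 ·f
pos 30 'a': at 16
pos 31 'a': at 17  → match P4@[29:31]
pos 32 'e': at 15 ·f
pos 33 'b': at 18  → match P5@[32:33]
pos 34 'a': at 0 ·f
pos 35 'c': at 1  → match P6@[35:35]
pos 36 'a': at 0 ·f
pos 37 'e': at 15
pos 38 'c': at 19  → match P6@[38:38]
pos 39 'b': at 20  → match P0@[38:39]
pos 40 'd': at 21  → match P7@[37:40]
pos 41 'c': at 1 ·f  → match P6@[41:41]
pos 42 'c': at 1 ·f  → match P6@[42:42]
pos 43 'd': at 3 ·f
pos 44 'c': at 1 ·f  → match P6@[44:44]

All matches (sorted): [[0,6],[1,0],[6,3],[8,6],[9,0],[10,7],[13,5],[17,1],[21,6],[22,0],[23,2],[23,7],[25,1],[28,4],[31,4],[33,5],[35,6],[38,6],[39,0],[40,7],[41,6],[42,6],[44,6]]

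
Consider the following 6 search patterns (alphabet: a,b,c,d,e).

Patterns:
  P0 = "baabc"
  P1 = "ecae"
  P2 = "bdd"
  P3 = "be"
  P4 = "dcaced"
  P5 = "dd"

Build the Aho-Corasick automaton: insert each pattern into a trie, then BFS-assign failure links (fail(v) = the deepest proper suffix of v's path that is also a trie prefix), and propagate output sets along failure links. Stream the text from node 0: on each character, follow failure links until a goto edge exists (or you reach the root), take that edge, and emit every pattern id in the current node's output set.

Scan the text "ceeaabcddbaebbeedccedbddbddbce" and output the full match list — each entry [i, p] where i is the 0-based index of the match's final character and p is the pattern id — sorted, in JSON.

Build automaton:
Trie (insert patterns):
  0='ε' goto b→1 d→13 e→6
  1='b' goto a→2 d→10 e→12
  2='ba' goto a→3
  3='baa' goto b→4
  4='baab' goto c→5
  5='baabc' goto ·  ←P0
  6='e' goto c→7
  7='ec' goto a→8
  8='eca' goto e→9
  9='ecae' goto ·  ←P1
  10='bd' goto d→11
  11='bdd' goto ·  ←P2
  12='be' goto ·  ←P3
  13='d' goto c→14 d→19
  14='dc' goto a→15
  15='dca' goto c→16
  16='dcac' goto e→17
  17='dcace' goto d→18
  18='dcaced' goto ·  ←P4
  19='dd' goto ·  ←P5

BFS fail/out derivation:
  n1('b'): parent n0 fail=0; on 'b' 0 → fail=0;  out ∅∪∅=∅
  n6('e'): parent n0 fail=0; on 'e' 0 → fail=0;  out ∅∪∅=∅
  n13('d'): parent n0 fail=0; on 'd' 0 → fail=0;  out ∅∪∅=∅
  n2('ba'): parent n1 fail=0; on 'a' 0 → fail=0;  out ∅∪∅=∅
  n7('ec'): parent n6 fail=0; on 'c' 0 → fail=0;  out ∅∪∅=∅
  n10('bd'): parent n1 fail=0; on 'd' 0 → fail=13;  out ∅∪∅=∅
  n12('be'): parent n1 fail=0; on 'e' 0 → fail=6;  out {3}∪∅={3}
  n14('dc'): parent n13 fail=0; on 'c' 0 → fail=0;  out ∅∪∅=∅
  n19('dd'): parent n13 fail=0; on 'd' 0 → fail=13;  out {5}∪∅={5}
  n3('baa'): parent n2 fail=0; on 'a' 0 → fail=0;  out ∅∪∅=∅
  n8('eca'): parent n7 fail=0; on 'a' 0 → fail=0;  out ∅∪∅=∅
  n11('bdd'): parent n10 fail=13; on 'd' 13 → fail=19;  out {2}∪{5}={2,5}
  n15('dca'): parent n14 fail=0; on 'a' 0 → fail=0;  out ∅∪∅=∅
  n4('baab'): parent n3 fail=0; on 'b' 0 → fail=1;  out ∅∪∅=∅
  n9('ecae'): parent n8 fail=0; on 'e' 0 → fail=6;  out {1}∪∅={1}
  n16('dcac'): parent n15 fail=0; on 'c' 0 → fail=0;  out ∅∪∅=∅
  n5('baabc'): parent n4 fail=1; on 'c' 1→0 → fail=0;  out {0}∪∅={0}
  n17('dcace'): parent n16 fail=0; on 'e' 0 → fail=6;  out ∅∪∅=∅
  n18('dcaced'): parent n17 fail=6; on 'd' 6→0 → fail=13;  out {4}∪∅={4}

Text stream:
[0] read 'c'  n0⇒n0
[1] read 'e'  n0⇒n6
[2] read 'e'  n6⇒n6 (via fail)
[3] read 'a'  n6⇒n0 (via fail)
[4] read 'a'  n0⇒n0
[5] read 'b'  n0⇒n1
[6] read 'c'  n1⇒n0 (via fail)
[7] read 'd'  n0⇒n13
[8] read 'd'  n13⇒n19  ** P5@[7:8]
[9] read 'b'  n19⇒n1 (via fail)
[10] read 'a'  n1⇒n2
[11] read 'e'  n2⇒n6 (via fail)
[12] read 'b'  n6⇒n1 (via fail)
[13] read 'b'  n1⇒n1 (via fail)
[14] read 'e'  n1⇒n12  ** P3@[13:14]
[15] read 'e'  n12⇒n6 (via fail)
[16] read 'd'  n6⇒n13 (via fail)
[17] read 'c'  n13⇒n14
[18] read 'c'  n14⇒n0 (via fail)
[19] read 'e'  n0⇒n6
[20] read 'd'  n6⇒n13 (via fail)
[21] read 'b'  n13⇒n1 (via fail)
[22] read 'd'  n1⇒n10
[23] read 'd'  n10⇒n11  ** P2@[21:23],P5@[22:23]
[24] read 'b'  n11⇒n1 (via fail)
[25] read 'd'  n1⇒n10
[26] read 'd'  n10⇒n11  ** P2@[24:26],P5@[25:26]
[27] read 'b'  n11⇒n1 (via fail)
[28] read 'c'  n1⇒n0 (via fail)
[29] read 'e'  n0⇒n6

Result: [[8,5],[14,3],[23,2],[23,5],[26,2],[26,5]]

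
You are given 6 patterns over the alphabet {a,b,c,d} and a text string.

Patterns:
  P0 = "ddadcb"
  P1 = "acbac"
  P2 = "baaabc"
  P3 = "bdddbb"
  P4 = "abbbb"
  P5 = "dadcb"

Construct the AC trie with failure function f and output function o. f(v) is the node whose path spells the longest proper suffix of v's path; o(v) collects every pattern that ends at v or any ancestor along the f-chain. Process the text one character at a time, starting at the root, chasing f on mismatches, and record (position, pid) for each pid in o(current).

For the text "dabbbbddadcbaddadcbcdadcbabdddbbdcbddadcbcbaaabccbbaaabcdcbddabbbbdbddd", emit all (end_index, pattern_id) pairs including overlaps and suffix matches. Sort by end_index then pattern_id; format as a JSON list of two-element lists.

Build automaton:
Trie nodes:
  n0 'ε': a→7 b→12 d→1
  n1 'd': a→27 d→2
  n2 'dd': a→3
  n3 'dda': d→4
  n4 'ddad': c→5
  n5 'ddadc': b→6
  n6 'ddadcb': ·  [P0 ends]
  n7 'a': b→23 c→8
  n8 'ac': b→9
  n9 'acb': a→10
  n10 'acba': c→11
  n11 'acbac': ·  [P1 ends]
  n12 'b': a→13 d→18
  n13 'ba': a→14
  n14 'baa': a→15
  n15 'baaa': b→16
  n16 'baaab': c→17
  n17 'baaabc': ·  [P2 ends]
  n18 'bd': d→19
  n19 'bdd': d→20
  n20 'bddd': b→21
  n21 'bdddb': b→22
  n22 'bdddbb': ·  [P3 ends]
  n23 'ab': b→24
  n24 'abb': b→25
  n25 'abbb': b→26
  n26 'abbbb': ·  [P4 ends]
  n27 'da': d→28
  n28 'dad': c→29
  n29 'dadc': b→30
  n30 'dadcb': ·  [P5 ends]

Failure links (BFS by depth):
  fail(1) 'd': from fail(0)=0 chase 'd': 0 ⇒ 0;  out=∅∪out(0)=∅
  fail(7) 'a': from fail(0)=0 chase 'a': 0 ⇒ 0;  out=∅∪out(0)=∅
  fail(12) 'b': from fail(0)=0 chase 'b': 0 ⇒ 0;  out=∅∪out(0)=∅
  fail(2) 'dd': from fail(1)=0 chase 'd': 0 ⇒ 1;  out=∅∪out(1)=∅
  fail(8) 'ac': from fail(7)=0 chase 'c': 0 ⇒ 0;  out=∅∪out(0)=∅
  fail(13) 'ba': from fail(12)=0 chase 'a': 0 ⇒ 7;  out=∅∪out(7)=∅
  fail(18) 'bd': from fail(12)=0 chase 'd': 0 ⇒ 1;  out=∅∪out(1)=∅
  fail(23) 'ab': from fail(7)=0 chase 'b': 0 ⇒ 12;  out=∅∪out(12)=∅
  fail(27) 'da': from fail(1)=0 chase 'a': 0 ⇒ 7;  out=∅∪out(7)=∅
  fail(3) 'dda': from fail(2)=1 chase 'a': 1 ⇒ 27;  out=∅∪out(27)=∅
  fail(9) 'acb': from fail(8)=0 chase 'b': 0 ⇒ 12;  out=∅∪out(12)=∅
  fail(14) 'baa': from fail(13)=7 chase 'a': 7→0 ⇒ 7;  out=∅∪out(7)=∅
  fail(19) 'bdd': from fail(18)=1 chase 'd': 1 ⇒ 2;  out=∅∪out(2)=∅
  fail(24) 'abb': from fail(23)=12 chase 'b': 12→0 ⇒ 12;  out=∅∪out(12)=∅
  fail(28) 'dad': from fail(27)=7 chase 'd': 7→0 ⇒ 1;  out=∅∪out(1)=∅
  fail(4) 'ddad': from fail(3)=27 chase 'd': 27 ⇒ 28;  out=∅∪out(28)=∅
  fail(10) 'acba': from fail(9)=12 chase 'a': 12 ⇒ 13;  out=∅∪out(13)=∅
  fail(15) 'baaa': from fail(14)=7 chase 'a': 7→0 ⇒ 7;  out=∅∪out(7)=∅
  fail(20) 'bddd': from fail(19)=2 chase 'd': 2→1 ⇒ 2;  out=∅∪out(2)=∅
  fail(25) 'abbb': from fail(24)=12 chase 'b': 12→0 ⇒ 12;  out=∅∪out(12)=∅
  fail(29) 'dadc': from fail(28)=1 chase 'c': 1→0 ⇒ 0;  out=∅∪out(0)=∅
  fail(5) 'ddadc': from fail(4)=28 chase 'c': 28 ⇒ 29;  out=∅∪out(29)=∅
  fail(11) 'acbac': from fail(10)=13 chase 'c': 13→7 ⇒ 8;  out={1}∪out(8)={1}
  fail(16) 'baaab': from fail(15)=7 chase 'b': 7 ⇒ 23;  out=∅∪out(23)=∅
  fail(21) 'bdddb': from fail(20)=2 chase 'b': 2→1→0 ⇒ 12;  out=∅∪out(12)=∅
  fail(26) 'abbbb': from fail(25)=12 chase 'b': 12→0 ⇒ 12;  out={4}∪out(12)={4}
  fail(30) 'dadcb': from fail(29)=0 chase 'b': 0 ⇒ 12;  out={5}∪out(12)={5}
  fail(6) 'ddadcb': from fail(5)=29 chase 'b': 29 ⇒ 30;  out={0}∪out(30)={0,5}
  fail(17) 'baaabc': from fail(16)=23 chase 'c': 23→12→0 ⇒ 0;  out={2}∪out(0)={2}
  fail(22) 'bdddbb': from fail(21)=12 chase 'b': 12→0 ⇒ 12;  out={3}∪out(12)={3}

Text stream:
[0] read 'd'  n0⇒n1
[1] read 'a'  n1⇒n27
[2] read 'b'  n27⇒n23 (fail-walked)
[3] read 'b'  n23⇒n24
[4] read 'b'  n24⇒n25
[5] read 'b'  n25⇒n26  ** P4@[1:5]
[6] read 'd'  n26⇒n18 (fail-walked)
[7] read 'd'  n18⇒n19
[8] read 'a'  n19⇒n3 (fail-walked)
[9] read 'd'  n3⇒n4
[10] read 'c'  n4⇒n5
[11] read 'b'  n5⇒n6  ** P0@[6:11],P5@[7:11]
[12] read 'a'  n6⇒n13 (fail-walked)
[13] read 'd'  n13⇒n1 (fail-walked)
[14] read 'd'  n1⇒n2
[15] read 'a'  n2⇒n3
[16] read 'd'  n3⇒n4
[17] read 'c'  n4⇒n5
[18] read 'b'  n5⇒n6  ** P0@[13:18],P5@[14:18]
[19] read 'c'  n6⇒n0 (fail-walked)
[20] read 'd'  n0⇒n1
[21] read 'a'  n1⇒n27
[22] read 'd'  n27⇒n28
[23] read 'c'  n28⇒n29
[24] read 'b'  n29⇒n30  ** P5@[20:24]
[25] read 'a'  n30⇒n13 (fail-walked)
[26] read 'b'  n13⇒n23 (fail-walked)
[27] read 'd'  n23⇒n18 (fail-walked)
[28] read 'd'  n18⇒n19
[29] read 'd'  n19⇒n20
[30] read 'b'  n20⇒n21
[31] read 'b'  n21⇒n22  ** P3@[26:31]
[32] read 'd'  n22⇒n18 (fail-walked)
[33] read 'c'  n18⇒n0 (fail-walked)
[34] read 'b'  n0⇒n12
[35] read 'd'  n12⇒n18
[36] read 'd'  n18⇒n19
[37] read 'a'  n19⇒n3 (fail-walked)
[38] read 'd'  n3⇒n4
[39] read 'c'  n4⇒n5
[40] read 'b'  n5⇒n6  ** P0@[35:40],P5@[36:40]
[41] read 'c'  n6⇒n0 (fail-walked)
[42] read 'b'  n0⇒n12
[43] read 'a'  n12⇒n13
[44] read 'a'  n13⇒n14
[45] read 'a'  n14⇒n15
[46] read 'b'  n15⇒n16
[47] read 'c'  n16⇒n17  ** P2@[42:47]
[48] read 'c'  n17⇒n0 (fail-walked)
[49] read 'b'  n0⇒n12
[50] read 'b'  n12⇒n12 (fail-walked)
[51] read 'a'  n12⇒n13
[52] read 'a'  n13⇒n14
[53] read 'a'  n14⇒n15
[54] read 'b'  n15⇒n16
[55] read 'c'  n16⇒n17  ** P2@[50:55]
[56] read 'd'  n17⇒n1 (fail-walked)
[57] read 'c'  n1⇒n0 (fail-walked)
[58] read 'b'  n0⇒n12
[59] read 'd'  n12⇒n18
[60] read 'd'  n18⇒n19
[61] read 'a'  n19⇒n3 (fail-walked)
[62] read 'b'  n3⇒n23 (fail-walked)
[63] read 'b'  n23⇒n24
[64] read 'b'  n24⇒n25
[65] read 'b'  n25⇒n26  ** P4@[61:65]
[66] read 'd'  n26⇒n18 (fail-walked)
[67] read 'b'  n18⇒n12 (fail-walked)
[68] read 'd'  n12⇒n18
[69] read 'd'  n18⇒n19
[70] read 'd'  n19⇒n20

Matches: [[5,4],[11,0],[11,5],[18,0],[18,5],[24,5],[31,3],[40,0],[40,5],[47,2],[55,2],[65,4]]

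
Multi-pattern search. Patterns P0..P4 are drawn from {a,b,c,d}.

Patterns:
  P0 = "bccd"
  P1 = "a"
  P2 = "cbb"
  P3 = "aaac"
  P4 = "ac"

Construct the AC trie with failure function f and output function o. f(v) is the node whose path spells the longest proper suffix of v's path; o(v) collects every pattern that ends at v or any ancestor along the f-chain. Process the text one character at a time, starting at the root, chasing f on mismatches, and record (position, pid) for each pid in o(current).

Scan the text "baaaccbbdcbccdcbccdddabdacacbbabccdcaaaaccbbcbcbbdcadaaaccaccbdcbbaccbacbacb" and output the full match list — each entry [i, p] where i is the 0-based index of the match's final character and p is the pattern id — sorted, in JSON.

Construct AC machine:
Trie (insert patterns):
  n0 'ε': a→5 b→1 c→6
  n1 'b': c→2
  n2 'bc': c→3
  n3 'bcc': d→4
  n4 'bccd': ·  [P0 ends]
  n5 'a': a→9 c→12  [P1 ends]
  n6 'c': b→7
  n7 'cb': b→8
  n8 'cbb': ·  [P2 ends]
  n9 'aa': a→10
  n10 'aaa': c→11
  n11 'aaac': ·  [P3 ends]
  n12 'ac': ·  [P4 ends]

Failure links (BFS by depth):
  fail(1) 'b': from fail(0)=0 chase 'b': 0 ⇒ 0;  out=∅∪out(0)=∅
  fail(5) 'a': from fail(0)=0 chase 'a': 0 ⇒ 0;  out={1}∪out(0)={1}
  fail(6) 'c': from fail(0)=0 chase 'c': 0 ⇒ 0;  out=∅∪out(0)=∅
  fail(2) 'bc': from fail(1)=0 chase 'c': 0 ⇒ 6;  out=∅∪out(6)=∅
  fail(7) 'cb': from fail(6)=0 chase 'b': 0 ⇒ 1;  out=∅∪out(1)=∅
  fail(9) 'aa': from fail(5)=0 chase 'a': 0 ⇒ 5;  out=∅∪out(5)={1}
  fail(12) 'ac': from fail(5)=0 chase 'c': 0 ⇒ 6;  out={4}∪out(6)={4}
  fail(3) 'bcc': from fail(2)=6 chase 'c': 6→0 ⇒ 6;  out=∅∪out(6)=∅
  fail(8) 'cbb': from fail(7)=1 chase 'b': 1→0 ⇒ 1;  out={2}∪out(1)={2}
  fail(10) 'aaa': from fail(9)=5 chase 'a': 5 ⇒ 9;  out=∅∪out(9)={1}
  fail(4) 'bccd': from fail(3)=6 chase 'd': 6→0 ⇒ 0;  out={0}∪out(0)={0}
  fail(11) 'aaac': from fail(10)=9 chase 'c': 9→5 ⇒ 12;  out={3}∪out(12)={3,4}

Scan:
i=0 'b': node 0→1
i=1 'a': node 1→5 (via fail)  ** P1@[1:1]
i=2 'a': node 5→9  ** P1@[2:2]
i=3 'a': node 9→10  ** P1@[3:3]
i=4 'c': node 10→11  ** P3@[1:4],P4@[3:4]
i=5 'c': node 11→6 (via fail)
i=6 'b': node 6→7
i=7 'b': node 7→8  ** P2@[5:7]
i=8 'd': node 8→0 (via fail)
i=9 'c': node 0→6
i=10 'b': node 6→7
i=11 'c': node 7→2 (via fail)
i=12 'c': node 2→3
i=13 'd': node 3→4  ** P0@[10:13]
i=14 'c': node 4→6 (via fail)
i=15 'b': node 6→7
i=16 'c': node 7→2 (via fail)
i=17 'c': node 2→3
i=18 'd': node 3→4  ** P0@[15:18]
i=19 'd': node 4→0 (via fail)
i=20 'd': node 0→0
i=21 'a': node 0→5  ** P1@[21:21]
i=22 'b': node 5→1 (via fail)
i=23 'd': node 1→0 (via fail)
i=24 'a': node 0→5  ** P1@[24:24]
i=25 'c': node 5→12  ** P4@[24:25]
i=26 'a': node 12→5 (via fail)  ** P1@[26:26]
i=27 'c': node 5→12  ** P4@[26:27]
i=28 'b': node 12→7 (via fail)
i=29 'b': node 7→8  ** P2@[27:29]
i=30 'a': node 8→5 (via fail)  ** P1@[30:30]
i=31 'b': node 5→1 (via fail)
i=32 'c': node 1→2
i=33 'c': node 2→3
i=34 'd': node 3→4  ** P0@[31:34]
i=35 'c': node 4→6 (via fail)
i=36 'a': node 6→5 (via fail)  ** P1@[36:36]
i=37 'a': node 5→9  ** P1@[37:37]
i=38 'a': node 9→10  ** P1@[38:38]
i=39 'a': node 10→10 (via fail)  ** P1@[39:39]
i=40 'c': node 10→11  ** P3@[37:40],P4@[39:40]
i=41 'c': node 11→6 (via fail)
i=42 'b': node 6→7
i=43 'b': node 7→8  ** P2@[41:43]
i=44 'c': node 8→2 (via fail)
i=45 'b': node 2→7 (via fail)
i=46 'c': node 7→2 (via fail)
i=47 'b': node 2→7 (via fail)
i=48 'b': node 7→8  ** P2@[46:48]
i=49 'd': node 8→0 (via fail)
i=50 'c': node 0→6
i=51 'a': node 6→5 (via fail)  ** P1@[51:51]
i=52 'd': node 5→0 (via fail)
i=53 'a': node 0→5  ** P1@[53:53]
i=54 'a': node 5→9  ** P1@[54:54]
i=55 'a': node 9→10  ** P1@[55:55]
i=56 'c': node 10→11  ** P3@[53:56],P4@[55:56]
i=57 'c': node 11→6 (via fail)
i=58 'a': node 6→5 (via fail)  ** P1@[58:58]
i=59 'c': node 5→12  ** P4@[58:59]
i=60 'c': node 12→6 (via fail)
i=61 'b': node 6→7
i=62 'd': node 7→0 (via fail)
i=63 'c': node 0→6
i=64 'b': node 6→7
i=65 'b': node 7→8  ** P2@[63:65]
i=66 'a': node 8→5 (via fail)  ** P1@[66:66]
i=67 'c': node 5→12  ** P4@[66:67]
i=68 'c': node 12→6 (via fail)
i=69 'b': node 6→7
i=70 'a': node 7→5 (via fail)  ** P1@[70:70]
i=71 'c': node 5→12  ** P4@[70:71]
i=72 'b': node 12→7 (via fail)
i=73 'a': node 7→5 (via fail)  ** P1@[73:73]
i=74 'c': node 5→12  ** P4@[73:74]
i=75 'b': node 12→7 (via fail)

Result: [[1,1],[2,1],[3,1],[4,3],[4,4],[7,2],[13,0],[18,0],[21,1],[24,1],[25,4],[26,1],[27,4],[29,2],[30,1],[34,0],[36,1],[37,1],[38,1],[39,1],[40,3],[40,4],[43,2],[48,2],[51,1],[53,1],[54,1],[55,1],[56,3],[56,4],[58,1],[59,4],[65,2],[66,1],[67,4],[70,1],[71,4],[73,1],[74,4]]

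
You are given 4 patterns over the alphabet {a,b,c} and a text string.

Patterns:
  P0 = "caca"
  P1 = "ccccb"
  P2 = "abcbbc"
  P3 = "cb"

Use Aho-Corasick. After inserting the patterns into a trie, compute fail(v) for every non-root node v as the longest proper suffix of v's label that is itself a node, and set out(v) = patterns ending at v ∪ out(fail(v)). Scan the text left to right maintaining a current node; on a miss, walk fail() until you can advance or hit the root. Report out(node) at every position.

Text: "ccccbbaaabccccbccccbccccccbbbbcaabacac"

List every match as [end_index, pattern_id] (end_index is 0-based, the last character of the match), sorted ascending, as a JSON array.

Build:
Trie (insert patterns):
  0='ε' goto a→9 c→1
  1='c' goto a→2 b→15 c→5
  2='ca' goto c→3
  3='cac' goto a→4
  4='caca' goto ·  [P0 ends]
  5='cc' goto c→6
  6='ccc' goto c→7
  7='cccc' goto b→8
  8='ccccb' goto ·  [P1 ends]
  9='a' goto b→10
  10='ab' goto c→11
  11='abc' goto b→12
  12='abcb' goto b→13
  13='abcbb' goto c→14
  14='abcbbc' goto ·  [P2 ends]
  15='cb' goto ·  [P3 ends]

BFS fail/out derivation:
  fail(1) 'c': from fail(0)=0 chase 'c': 0 ⇒ 0;  out=∅∪out(0)=∅
  fail(9) 'a': from fail(0)=0 chase 'a': 0 ⇒ 0;  out=∅∪out(0)=∅
  fail(2) 'ca': from fail(1)=0 chase 'a': 0 ⇒ 9;  out=∅∪out(9)=∅
  fail(5) 'cc': from fail(1)=0 chase 'c': 0 ⇒ 1;  out=∅∪out(1)=∅
  fail(10) 'ab': from fail(9)=0 chase 'b': 0 ⇒ 0;  out=∅∪out(0)=∅
  fail(15) 'cb': from fail(1)=0 chase 'b': 0 ⇒ 0;  out={3}∪out(0)={3}
  fail(3) 'cac': from fail(2)=9 chase 'c': 9→0 ⇒ 1;  out=∅∪out(1)=∅
  fail(6) 'ccc': from fail(5)=1 chase 'c': 1 ⇒ 5;  out=∅∪out(5)=∅
  fail(11) 'abc': from fail(10)=0 chase 'c': 0 ⇒ 1;  out=∅∪out(1)=∅
  fail(4) 'caca': from fail(3)=1 chase 'a': 1 ⇒ 2;  out={0}∪out(2)={0}
  fail(7) 'cccc': from fail(6)=5 chase 'c': 5 ⇒ 6;  out=∅∪out(6)=∅
  fail(12) 'abcb': from fail(11)=1 chase 'b': 1 ⇒ 15;  out=∅∪out(15)={3}
  fail(8) 'ccccb': from fail(7)=6 chase 'b': 6→5→1 ⇒ 15;  out={1}∪out(15)={1,3}
  fail(13) 'abcbb': from fail(12)=15 chase 'b': 15→0 ⇒ 0;  out=∅∪out(0)=∅
  fail(14) 'abcbbc': from fail(13)=0 chase 'c': 0 ⇒ 1;  out={2}∪out(1)={2}

Text stream:
[0] read 'c'  n0⇒n1
[1] read 'c'  n1⇒n5
[2] read 'c'  n5⇒n6
[3] read 'c'  n6⇒n7
[4] read 'b'  n7⇒n8  emit P1@[0:4],P3@[3:4]
[5] read 'b'  n8⇒n0 (fail-walked)
[6] read 'a'  n0⇒n9
[7] read 'a'  n9⇒n9 (fail-walked)
[8] read 'a'  n9⇒n9 (fail-walked)
[9] read 'b'  n9⇒n10
[10] read 'c'  n10⇒n11
[11] read 'c'  n11⇒n5 (fail-walked)
[12] read 'c'  n5⇒n6
[13] read 'c'  n6⇒n7
[14] read 'b'  n7⇒n8  emit P1@[10:14],P3@[13:14]
[15] read 'c'  n8⇒n1 (fail-walked)
[16] read 'c'  n1⇒n5
[17] read 'c'  n5⇒n6
[18] read 'c'  n6⇒n7
[19] read 'b'  n7⇒n8  emit P1@[15:19],P3@[18:19]
[20] read 'c'  n8⇒n1 (fail-walked)
[21] read 'c'  n1⇒n5
[22] read 'c'  n5⇒n6
[23] read 'c'  n6⇒n7
[24] read 'c'  n7⇒n7 (fail-walked)
[25] read 'c'  n7⇒n7 (fail-walked)
[26] read 'b'  n7⇒n8  emit P1@[22:26],P3@[25:26]
[27] read 'b'  n8⇒n0 (fail-walked)
[28] read 'b'  n0⇒n0
[29] read 'b'  n0⇒n0
[30] read 'c'  n0⇒n1
[31] read 'a'  n1⇒n2
[32] read 'a'  n2⇒n9 (fail-walked)
[33] read 'b'  n9⇒n10
[34] read 'a'  n10⇒n9 (fail-walked)
[35] read 'c'  n9⇒n1 (fail-walked)
[36] read 'a'  n1⇒n2
[37] read 'c'  n2⇒n3

Matches: [[4,1],[4,3],[14,1],[14,3],[19,1],[19,3],[26,1],[26,3]]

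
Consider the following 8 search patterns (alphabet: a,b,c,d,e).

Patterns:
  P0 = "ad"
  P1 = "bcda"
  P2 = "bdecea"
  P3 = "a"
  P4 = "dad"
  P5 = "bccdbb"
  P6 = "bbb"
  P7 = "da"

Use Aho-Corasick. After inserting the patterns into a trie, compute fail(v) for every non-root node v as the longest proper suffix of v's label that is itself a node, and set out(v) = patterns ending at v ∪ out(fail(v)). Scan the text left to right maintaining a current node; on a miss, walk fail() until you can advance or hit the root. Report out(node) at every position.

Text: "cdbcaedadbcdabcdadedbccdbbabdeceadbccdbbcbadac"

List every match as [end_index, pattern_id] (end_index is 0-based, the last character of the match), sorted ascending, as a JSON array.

Build automaton:
Trie nodes:
  0='ε' goto a→1 b→3 d→12
  1='a' goto d→2  [P3 ends]
  2='ad' goto ·  [P0 ends]
  3='b' goto b→19 c→4 d→7
  4='bc' goto c→15 d→5
  5='bcd' goto a→6
  6='bcda' goto ·  [P1 ends]
  7='bd' goto e→8
  8='bde' goto c→9
  9='bdec' goto e→10
  10='bdece' goto a→11
  11='bdecea' goto ·  [P2 ends]
  12='d' goto a→13
  13='da' goto d→14  [P7 ends]
  14='dad' goto ·  [P4 ends]
  15='bcc' goto d→16
  16='bccd' goto b→17
  17='bccdb' goto b→18
  18='bccdbb' goto ·  [P5 ends]
  19='bb' goto b→20
  20='bbb' goto ·  [P6 ends]

Failure links (BFS by depth):
  n1('a'): parent n0 fail=0; on 'a' 0 → fail=0;  out {3}∪∅={3}
  n3('b'): parent n0 fail=0; on 'b' 0 → fail=0;  out ∅∪∅=∅
  n12('d'): parent n0 fail=0; on 'd' 0 → fail=0;  out ∅∪∅=∅
  n2('ad'): parent n1 fail=0; on 'd' 0 → fail=12;  out {0}∪∅={0}
  n4('bc'): parent n3 fail=0; on 'c' 0 → fail=0;  out ∅∪∅=∅
  n7('bd'): parent n3 fail=0; on 'd' 0 → fail=12;  out ∅∪∅=∅
  n13('da'): parent n12 fail=0; on 'a' 0 → fail=1;  out {7}∪{3}={3,7}
  n19('bb'): parent n3 fail=0; on 'b' 0 → fail=3;  out ∅∪∅=∅
  n5('bcd'): parent n4 fail=0; on 'd' 0 → fail=12;  out ∅∪∅=∅
  n8('bde'): parent n7 fail=12; on 'e' 12→0 → fail=0;  out ∅∪∅=∅
  n14('dad'): parent n13 fail=1; on 'd' 1 → fail=2;  out {4}∪{0}={0,4}
  n15('bcc'): parent n4 fail=0; on 'c' 0 → fail=0;  out ∅∪∅=∅
  n20('bbb'): parent n19 fail=3; on 'b' 3 → fail=19;  out {6}∪∅={6}
  n6('bcda'): parent n5 fail=12; on 'a' 12 → fail=13;  out {1}∪{3,7}={1,3,7}
  n9('bdec'): parent n8 fail=0; on 'c' 0 → fail=0;  out ∅∪∅=∅
  n16('bccd'): parent n15 fail=0; on 'd' 0 → fail=12;  out ∅∪∅=∅
  n10('bdece'): parent n9 fail=0; on 'e' 0 → fail=0;  out ∅∪∅=∅
  n17('bccdb'): parent n16 fail=12; on 'b' 12→0 → fail=3;  out ∅∪∅=∅
  n11('bdecea'): parent n10 fail=0; on 'a' 0 → fail=1;  out {2}∪{3}={2,3}
  n18('bccdbb'): parent n17 fail=3; on 'b' 3 → fail=19;  out {5}∪∅={5}

Scan:
pos 0 'c': at 0
pos 1 'd': at 12
pos 2 'b': at 3 ·f
pos 3 'c': at 4
pos 4 'a': at 1 ·f  ** P3@[4:4]
pos 5 'e': at 0 ·f
pos 6 'd': at 12
pos 7 'a': at 13  ** P3@[7:7],P7@[6:7]
pos 8 'd': at 14  ** P0@[7:8],P4@[6:8]
pos 9 'b': at 3 ·f
pos 10 'c': at 4
pos 11 'd': at 5
pos 12 'a': at 6  ** P1@[9:12],P3@[12:12],P7@[11:12]
pos 13 'b': at 3 ·f
pos 14 'c': at 4
pos 15 'd': at 5
pos 16 'a': at 6  ** P1@[13:16],P3@[16:16],P7@[15:16]
pos 17 'd': at 14 ·f  ** P0@[16:17],P4@[15:17]
pos 18 'e': at 0 ·f
pos 19 'd': at 12
pos 20 'b': at 3 ·f
pos 21 'c': at 4
pos 22 'c': at 15
pos 23 'd': at 16
pos 24 'b': at 17
pos 25 'b': at 18  ** P5@[20:25]
pos 26 'a': at 1 ·f  ** P3@[26:26]
pos 27 'b': at 3 ·f
pos 28 'd': at 7
pos 29 'e': at 8
pos 30 'c': at 9
pos 31 'e': at 10
pos 32 'a': at 11  ** P2@[27:32],P3@[32:32]
pos 33 'd': at 2 ·f  ** P0@[32:33]
pos 34 'b': at 3 ·f
pos 35 'c': at 4
pos 36 'c': at 15
pos 37 'd': at 16
pos 38 'b': at 17
pos 39 'b': at 18  ** P5@[34:39]
pos 40 'c': at 4 ·f
pos 41 'b': at 3 ·f
pos 42 'a': at 1 ·f  ** P3@[42:42]
pos 43 'd': at 2  ** P0@[42:43]
pos 44 'a': at 13 ·f  ** P3@[44:44],P7@[43:44]
pos 45 'c': at 0 ·f

All matches (sorted): [[4,3],[7,3],[7,7],[8,0],[8,4],[12,1],[12,3],[12,7],[16,1],[16,3],[16,7],[17,0],[17,4],[25,5],[26,3],[32,2],[32,3],[33,0],[39,5],[42,3],[43,0],[44,3],[44,7]]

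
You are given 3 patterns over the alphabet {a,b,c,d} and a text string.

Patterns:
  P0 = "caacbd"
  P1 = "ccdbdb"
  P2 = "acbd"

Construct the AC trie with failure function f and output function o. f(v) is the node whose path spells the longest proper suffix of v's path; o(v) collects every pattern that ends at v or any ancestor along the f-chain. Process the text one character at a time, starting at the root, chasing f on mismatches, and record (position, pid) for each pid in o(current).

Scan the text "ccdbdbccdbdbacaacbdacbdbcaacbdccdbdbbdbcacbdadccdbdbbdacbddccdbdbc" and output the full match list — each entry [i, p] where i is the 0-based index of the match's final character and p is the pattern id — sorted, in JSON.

Build automaton:
Trie nodes:
  n0 'ε': a→12 c→1
  n1 'c': a→2 c→7
  n2 'ca': a→3
  n3 'caa': c→4
  n4 'caac': b→5
  n5 'caacb': d→6
  n6 'caacbd': ·  ←P0
  n7 'cc': d→8
  n8 'ccd': b→9
  n9 'ccdb': d→10
  n10 'ccdbd': b→11
  n11 'ccdbdb': ·  ←P1
  n12 'a': c→13
  n13 'ac': b→14
  n14 'acb': d→15
  n15 'acbd': ·  ←P2

Failure links (BFS by depth):
  n1('c'): parent n0 fail=0; on 'c' 0 → fail=0;  out ∅∪∅=∅
  n12('a'): parent n0 fail=0; on 'a' 0 → fail=0;  out ∅∪∅=∅
  n2('ca'): parent n1 fail=0; on 'a' 0 → fail=12;  out ∅∪∅=∅
  n7('cc'): parent n1 fail=0; on 'c' 0 → fail=1;  out ∅∪∅=∅
  n13('ac'): parent n12 fail=0; on 'c' 0 → fail=1;  out ∅∪∅=∅
  n3('caa'): parent n2 fail=12; on 'a' 12→0 → fail=12;  out ∅∪∅=∅
  n8('ccd'): parent n7 fail=1; on 'd' 1→0 → fail=0;  out ∅∪∅=∅
  n14('acb'): parent n13 fail=1; on 'b' 1→0 → fail=0;  out ∅∪∅=∅
  n4('caac'): parent n3 fail=12; on 'c' 12 → fail=13;  out ∅∪∅=∅
  n9('ccdb'): parent n8 fail=0; on 'b' 0 → fail=0;  out ∅∪∅=∅
  n15('acbd'): parent n14 fail=0; on 'd' 0 → fail=0;  out {2}∪∅={2}
  n5('caacb'): parent n4 fail=13; on 'b' 13 → fail=14;  out ∅∪∅=∅
  n10('ccdbd'): parent n9 fail=0; on 'd' 0 → fail=0;  out ∅∪∅=∅
  n6('caacbd'): parent n5 fail=14; on 'd' 14 → fail=15;  out {0}∪{2}={0,2}
  n11('ccdbdb'): parent n10 fail=0; on 'b' 0 → fail=0;  out {1}∪∅={1}

Text stream:
[0] read 'c'  n0⇒n1
[1] read 'c'  n1⇒n7
[2] read 'd'  n7⇒n8
[3] read 'b'  n8⇒n9
[4] read 'd'  n9⇒n10
[5] read 'b'  n10⇒n11  emit P1@[0:5]
[6] read 'c'  n11⇒n1 (fail-walked)
[7] read 'c'  n1⇒n7
[8] read 'd'  n7⇒n8
[9] read 'b'  n8⇒n9
[10] read 'd'  n9⇒n10
[11] read 'b'  n10⇒n11  emit P1@[6:11]
[12] read 'a'  n11⇒n12 (fail-walked)
[13] read 'c'  n12⇒n13
[14] read 'a'  n13⇒n2 (fail-walked)
[15] read 'a'  n2⇒n3
[16] read 'c'  n3⇒n4
[17] read 'b'  n4⇒n5
[18] read 'd'  n5⇒n6  emit P0@[13:18],P2@[15:18]
[19] read 'a'  n6⇒n12 (fail-walked)
[20] read 'c'  n12⇒n13
[21] read 'b'  n13⇒n14
[22] read 'd'  n14⇒n15  emit P2@[19:22]
[23] read 'b'  n15⇒n0 (fail-walked)
[24] read 'c'  n0⇒n1
[25] read 'a'  n1⇒n2
[26] read 'a'  n2⇒n3
[27] read 'c'  n3⇒n4
[28] read 'b'  n4⇒n5
[29] read 'd'  n5⇒n6  emit P0@[24:29],P2@[26:29]
[30] read 'c'  n6⇒n1 (fail-walked)
[31] read 'c'  n1⇒n7
[32] read 'd'  n7⇒n8
[33] read 'b'  n8⇒n9
[34] read 'd'  n9⇒n10
[35] read 'b'  n10⇒n11  emit P1@[30:35]
[36] read 'b'  n11⇒n0 (fail-walked)
[37] read 'd'  n0⇒n0
[38] read 'b'  n0⇒n0
[39] read 'c'  n0⇒n1
[40] read 'a'  n1⇒n2
[41] read 'c'  n2⇒n13 (fail-walked)
[42] read 'b'  n13⇒n14
[43] read 'd'  n14⇒n15  emit P2@[40:43]
[44] read 'a'  n15⇒n12 (fail-walked)
[45] read 'd'  n12⇒n0 (fail-walked)
[46] read 'c'  n0⇒n1
[47] read 'c'  n1⇒n7
[48] read 'd'  n7⇒n8
[49] read 'b'  n8⇒n9
[50] read 'd'  n9⇒n10
[51] read 'b'  n10⇒n11  emit P1@[46:51]
[52] read 'b'  n11⇒n0 (fail-walked)
[53] read 'd'  n0⇒n0
[54] read 'a'  n0⇒n12
[55] read 'c'  n12⇒n13
[56] read 'b'  n13⇒n14
[57] read 'd'  n14⇒n15  emit P2@[54:57]
[58] read 'd'  n15⇒n0 (fail-walked)
[59] read 'c'  n0⇒n1
[60] read 'c'  n1⇒n7
[61] read 'd'  n7⇒n8
[62] read 'b'  n8⇒n9
[63] read 'd'  n9⇒n10
[64] read 'b'  n10⇒n11  emit P1@[59:64]
[65] read 'c'  n11⇒n1 (fail-walked)

Matches: [[5,1],[11,1],[18,0],[18,2],[22,2],[29,0],[29,2],[35,1],[43,2],[51,1],[57,2],[64,1]]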